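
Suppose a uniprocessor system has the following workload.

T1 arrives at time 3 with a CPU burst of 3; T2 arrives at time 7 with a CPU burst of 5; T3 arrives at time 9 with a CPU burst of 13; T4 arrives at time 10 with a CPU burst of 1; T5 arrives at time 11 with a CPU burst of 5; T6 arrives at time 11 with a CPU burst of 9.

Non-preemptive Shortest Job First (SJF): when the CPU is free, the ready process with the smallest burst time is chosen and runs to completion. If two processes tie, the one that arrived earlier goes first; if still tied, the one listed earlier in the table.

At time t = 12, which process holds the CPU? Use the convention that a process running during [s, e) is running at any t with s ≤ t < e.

Schedule: | idle 0-3 | T1 3-6 | idle 6-7 | T2 7-12 | T4 12-13 | T5 13-18 | T6 18-27 | T3 27-40 |
Completion: T1=6  T2=12  T3=40  T4=13  T5=18  T6=27
Turnaround (C−A): T1=3  T2=5  T3=31  T4=3  T5=7  T6=16

T4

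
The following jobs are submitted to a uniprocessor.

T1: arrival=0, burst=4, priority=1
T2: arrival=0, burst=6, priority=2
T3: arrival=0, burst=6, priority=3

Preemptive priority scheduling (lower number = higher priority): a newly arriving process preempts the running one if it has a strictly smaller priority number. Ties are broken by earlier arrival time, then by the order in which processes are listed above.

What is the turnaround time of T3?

16

Gantt: | T1 0-4 | T2 4-10 | T3 10-16 |
Completion: T1=4  T2=10  T3=16
Turnaround (C−A): T1=4  T2=10  T3=16
Turnaround(T3) = completion − arrival = 16 − 0 = 16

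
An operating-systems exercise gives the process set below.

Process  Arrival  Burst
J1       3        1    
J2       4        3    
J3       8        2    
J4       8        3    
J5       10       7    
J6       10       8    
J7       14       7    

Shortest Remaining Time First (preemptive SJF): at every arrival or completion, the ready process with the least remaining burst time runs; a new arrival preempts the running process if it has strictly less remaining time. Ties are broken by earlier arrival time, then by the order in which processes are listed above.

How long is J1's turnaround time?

1

Schedule: | idle 0-3 | J1 3-4 | J2 4-7 | idle 7-8 | J3 8-10 | J4 10-13 | J5 13-20 | J7 20-27 | J6 27-35 |
Completion: J1=4  J2=7  J3=10  J4=13  J5=20  J6=35  J7=27
Turnaround (C−A): J1=1  J2=3  J3=2  J4=5  J5=10  J6=25  J7=13
Turnaround(J1) = completion − arrival = 4 − 3 = 1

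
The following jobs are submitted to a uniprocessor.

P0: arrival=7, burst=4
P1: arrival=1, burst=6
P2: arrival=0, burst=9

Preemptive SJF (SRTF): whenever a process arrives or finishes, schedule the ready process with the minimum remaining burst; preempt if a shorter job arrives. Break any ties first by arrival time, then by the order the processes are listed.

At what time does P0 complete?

11

Gantt: | P2 0-1 | P1 1-7 | P0 7-11 | P2 11-19 |
Completion: P0=11  P1=7  P2=19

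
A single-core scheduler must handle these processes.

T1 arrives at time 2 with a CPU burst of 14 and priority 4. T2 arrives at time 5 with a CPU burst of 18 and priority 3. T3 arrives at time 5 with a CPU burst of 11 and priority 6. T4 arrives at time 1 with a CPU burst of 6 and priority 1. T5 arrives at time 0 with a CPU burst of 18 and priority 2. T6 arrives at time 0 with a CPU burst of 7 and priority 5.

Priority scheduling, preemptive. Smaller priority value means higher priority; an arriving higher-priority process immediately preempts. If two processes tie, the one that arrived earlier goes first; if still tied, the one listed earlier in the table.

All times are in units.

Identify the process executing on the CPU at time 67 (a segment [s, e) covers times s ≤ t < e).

Gantt: | T5 0-1 | T4 1-7 | T5 7-24 | T2 24-42 | T1 42-56 | T6 56-63 | T3 63-74 |
Completion: T1=56  T2=42  T3=74  T4=7  T5=24  T6=63
Turnaround (C−A): T1=54  T2=37  T3=69  T4=6  T5=24  T6=63

T3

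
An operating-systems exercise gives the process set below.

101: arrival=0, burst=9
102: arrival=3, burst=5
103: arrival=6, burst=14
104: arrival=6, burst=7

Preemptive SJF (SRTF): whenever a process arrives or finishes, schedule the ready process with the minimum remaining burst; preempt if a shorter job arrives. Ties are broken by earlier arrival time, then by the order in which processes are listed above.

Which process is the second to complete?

101

Schedule: | 101 0-3 | 102 3-8 | 101 8-14 | 104 14-21 | 103 21-35 |
Completion: 101=14  102=8  103=35  104=21
Turnaround (C−A): 101=14  102=5  103=29  104=15
Finish order: 102 → 101 → 104 → 103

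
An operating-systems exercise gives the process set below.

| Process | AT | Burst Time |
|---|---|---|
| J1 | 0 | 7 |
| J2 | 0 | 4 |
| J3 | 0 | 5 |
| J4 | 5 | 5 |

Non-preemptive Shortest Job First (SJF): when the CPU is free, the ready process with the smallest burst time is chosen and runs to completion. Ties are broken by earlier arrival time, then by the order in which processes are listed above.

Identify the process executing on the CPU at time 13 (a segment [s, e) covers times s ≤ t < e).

J4

Gantt: | J2 0-4 | J3 4-9 | J4 9-14 | J1 14-21 |
Completion: J1=21  J2=4  J3=9  J4=14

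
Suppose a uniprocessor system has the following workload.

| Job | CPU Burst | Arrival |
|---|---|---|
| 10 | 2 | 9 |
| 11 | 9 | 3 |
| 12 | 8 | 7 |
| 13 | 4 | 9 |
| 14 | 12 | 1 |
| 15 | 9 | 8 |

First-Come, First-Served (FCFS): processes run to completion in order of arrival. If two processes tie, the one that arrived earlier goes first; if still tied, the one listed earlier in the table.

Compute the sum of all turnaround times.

Gantt: | idle 0-1 | 14 1-13 | 11 13-22 | 12 22-30 | 15 30-39 | 10 39-41 | 13 41-45 |
Completion: 10=41  11=22  12=30  13=45  14=13  15=39
Turnaround = completion − arrival: 10=32, 11=19, 12=23, 13=36, 14=12, 15=31
Total turnaround = 32 + 19 + 23 + 36 + 12 + 31 = 153

153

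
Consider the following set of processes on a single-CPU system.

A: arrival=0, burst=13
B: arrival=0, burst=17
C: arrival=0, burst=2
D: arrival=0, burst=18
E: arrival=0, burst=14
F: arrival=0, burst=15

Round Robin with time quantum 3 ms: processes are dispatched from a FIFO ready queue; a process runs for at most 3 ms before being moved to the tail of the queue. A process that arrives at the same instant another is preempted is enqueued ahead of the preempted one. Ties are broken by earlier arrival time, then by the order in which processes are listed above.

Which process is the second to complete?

Timeline: | A 0-3 | B 3-6 | C 6-8 | D 8-11 | E 11-14 | F 14-17 | A 17-20 | B 20-23 | D 23-26 | E 26-29 | F 29-32 | A 32-35 | B 35-38 | D 38-41 | E 41-44 | F 44-47 | A 47-50 | B 50-53 | D 53-56 | E 56-59 | F 59-62 | A 62-63 | B 63-66 | D 66-69 | E 69-71 | F 71-74 | B 74-76 | D 76-79 |
Completion: A=63  B=76  C=8  D=79  E=71  F=74
Finish order: C → A → E → F → B → D

A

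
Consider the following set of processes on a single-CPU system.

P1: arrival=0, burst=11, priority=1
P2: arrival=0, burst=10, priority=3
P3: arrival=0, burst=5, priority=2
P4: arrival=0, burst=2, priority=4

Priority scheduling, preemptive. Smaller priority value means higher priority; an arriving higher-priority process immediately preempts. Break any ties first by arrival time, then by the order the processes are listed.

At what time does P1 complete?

Schedule: | P1 0-11 | P3 11-16 | P2 16-26 | P4 26-28 |
Completion: P1=11  P2=26  P3=16  P4=28
Turnaround (C−A): P1=11  P2=26  P3=16  P4=28

11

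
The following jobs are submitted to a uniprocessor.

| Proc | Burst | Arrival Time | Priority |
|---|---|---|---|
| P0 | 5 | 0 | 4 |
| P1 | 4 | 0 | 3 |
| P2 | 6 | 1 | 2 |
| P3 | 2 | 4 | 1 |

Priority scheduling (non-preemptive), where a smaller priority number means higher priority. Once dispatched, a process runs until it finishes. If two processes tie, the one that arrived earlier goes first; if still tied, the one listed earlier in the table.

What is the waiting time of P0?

12

Timeline: | P1 0-4 | P3 4-6 | P2 6-12 | P0 12-17 |
Completion: P0=17  P1=4  P2=12  P3=6
Turnaround (C−A): P0=17  P1=4  P2=11  P3=2
Waiting(P0) = turnaround − burst = 17 − 5 = 12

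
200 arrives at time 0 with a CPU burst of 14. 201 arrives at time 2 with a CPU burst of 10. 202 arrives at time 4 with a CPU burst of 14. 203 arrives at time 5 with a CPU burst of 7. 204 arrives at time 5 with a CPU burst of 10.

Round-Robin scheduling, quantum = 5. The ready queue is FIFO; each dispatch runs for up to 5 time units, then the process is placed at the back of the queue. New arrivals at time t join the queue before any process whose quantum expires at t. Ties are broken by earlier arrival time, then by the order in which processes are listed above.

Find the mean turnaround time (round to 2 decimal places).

42.80

Gantt: | 200 0-5 | 201 5-10 | 202 10-15 | 203 15-20 | 204 20-25 | 200 25-30 | 201 30-35 | 202 35-40 | 203 40-42 | 204 42-47 | 200 47-51 | 202 51-55 |
Completion: 200=51  201=35  202=55  203=42  204=47
Turnaround (C−A): 200=51  201=33  202=51  203=37  204=42
Turnaround times: 200=51, 201=33, 202=51, 203=37, 204=42
Average turnaround = (51+33+51+37+42) / 5 = 214/5 = 42.80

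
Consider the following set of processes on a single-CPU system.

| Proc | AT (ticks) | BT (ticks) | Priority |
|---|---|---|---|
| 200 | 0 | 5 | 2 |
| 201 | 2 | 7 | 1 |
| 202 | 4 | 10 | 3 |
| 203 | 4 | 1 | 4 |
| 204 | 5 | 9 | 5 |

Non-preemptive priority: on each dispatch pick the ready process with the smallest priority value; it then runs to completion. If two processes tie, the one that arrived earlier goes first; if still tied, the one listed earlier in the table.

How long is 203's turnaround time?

19

Timeline: | 200 0-5 | 201 5-12 | 202 12-22 | 203 22-23 | 204 23-32 |
Completion: 200=5  201=12  202=22  203=23  204=32
Turnaround (C−A): 200=5  201=10  202=18  203=19  204=27
Turnaround(203) = completion − arrival = 23 − 4 = 19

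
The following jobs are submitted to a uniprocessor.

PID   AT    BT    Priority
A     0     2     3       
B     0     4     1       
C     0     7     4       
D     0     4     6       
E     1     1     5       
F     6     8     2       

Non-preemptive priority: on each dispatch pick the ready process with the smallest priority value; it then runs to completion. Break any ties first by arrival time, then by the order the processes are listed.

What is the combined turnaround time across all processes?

Schedule: | B 0-4 | A 4-6 | F 6-14 | C 14-21 | E 21-22 | D 22-26 |
Completion: A=6  B=4  C=21  D=26  E=22  F=14
Turnaround = completion − arrival: A=6, B=4, C=21, D=26, E=21, F=8
Total turnaround = 6 + 4 + 21 + 26 + 21 + 8 = 86

86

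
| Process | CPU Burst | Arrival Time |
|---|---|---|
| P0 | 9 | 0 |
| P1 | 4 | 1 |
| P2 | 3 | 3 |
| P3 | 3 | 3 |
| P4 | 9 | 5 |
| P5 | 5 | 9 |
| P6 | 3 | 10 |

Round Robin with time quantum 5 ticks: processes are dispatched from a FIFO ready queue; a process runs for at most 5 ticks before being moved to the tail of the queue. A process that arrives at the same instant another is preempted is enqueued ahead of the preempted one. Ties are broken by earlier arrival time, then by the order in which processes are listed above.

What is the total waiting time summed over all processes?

Schedule: | P0 0-5 | P1 5-9 | P2 9-12 | P3 12-15 | P4 15-20 | P0 20-24 | P5 24-29 | P6 29-32 | P4 32-36 |
Completion: P0=24  P1=9  P2=12  P3=15  P4=36  P5=29  P6=32
Waiting = turnaround − burst: P0=15, P1=4, P2=6, P3=9, P4=22, P5=15, P6=19
Total waiting = 15 + 4 + 6 + 9 + 22 + 15 + 19 = 90

90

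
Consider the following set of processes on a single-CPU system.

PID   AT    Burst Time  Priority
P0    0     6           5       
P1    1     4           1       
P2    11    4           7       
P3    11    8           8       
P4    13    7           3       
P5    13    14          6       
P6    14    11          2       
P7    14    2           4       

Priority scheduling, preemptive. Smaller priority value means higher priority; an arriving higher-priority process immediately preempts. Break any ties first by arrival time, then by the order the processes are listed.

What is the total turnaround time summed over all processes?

Gantt: | P0 0-1 | P1 1-5 | P0 5-10 | idle 10-11 | P2 11-13 | P4 13-14 | P6 14-25 | P4 25-31 | P7 31-33 | P5 33-47 | P2 47-49 | P3 49-57 |
Completion: P0=10  P1=5  P2=49  P3=57  P4=31  P5=47  P6=25  P7=33
Turnaround = completion − arrival: P0=10, P1=4, P2=38, P3=46, P4=18, P5=34, P6=11, P7=19
Total turnaround = 10 + 4 + 38 + 46 + 18 + 34 + 11 + 19 = 180

180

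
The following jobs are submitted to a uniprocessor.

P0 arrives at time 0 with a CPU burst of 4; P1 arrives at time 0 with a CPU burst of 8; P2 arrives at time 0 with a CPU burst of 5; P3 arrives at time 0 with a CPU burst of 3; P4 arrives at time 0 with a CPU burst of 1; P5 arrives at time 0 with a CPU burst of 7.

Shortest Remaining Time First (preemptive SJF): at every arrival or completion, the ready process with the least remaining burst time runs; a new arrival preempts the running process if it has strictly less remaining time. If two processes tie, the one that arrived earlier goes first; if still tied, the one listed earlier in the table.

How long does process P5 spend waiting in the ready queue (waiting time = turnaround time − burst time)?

Timeline: | P4 0-1 | P3 1-4 | P0 4-8 | P2 8-13 | P5 13-20 | P1 20-28 |
Completion: P0=8  P1=28  P2=13  P3=4  P4=1  P5=20
Turnaround (C−A): P0=8  P1=28  P2=13  P3=4  P4=1  P5=20
Waiting(P5) = turnaround − burst = 20 − 7 = 13

13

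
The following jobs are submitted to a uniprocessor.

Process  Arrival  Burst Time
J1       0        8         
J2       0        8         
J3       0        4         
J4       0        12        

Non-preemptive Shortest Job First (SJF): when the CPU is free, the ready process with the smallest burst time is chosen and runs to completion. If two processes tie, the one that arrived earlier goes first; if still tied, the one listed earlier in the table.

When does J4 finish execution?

32

Gantt: | J3 0-4 | J1 4-12 | J2 12-20 | J4 20-32 |
Completion: J1=12  J2=20  J3=4  J4=32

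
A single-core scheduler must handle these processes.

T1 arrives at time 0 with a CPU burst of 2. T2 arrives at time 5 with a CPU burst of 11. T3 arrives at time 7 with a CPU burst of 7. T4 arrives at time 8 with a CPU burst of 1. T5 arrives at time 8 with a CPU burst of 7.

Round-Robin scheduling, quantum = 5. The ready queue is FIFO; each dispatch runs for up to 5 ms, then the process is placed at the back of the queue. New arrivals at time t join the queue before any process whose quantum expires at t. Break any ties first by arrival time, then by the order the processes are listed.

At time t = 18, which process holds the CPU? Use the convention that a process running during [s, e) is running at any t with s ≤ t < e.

T5

Schedule: | T1 0-2 | idle 2-5 | T2 5-10 | T3 10-15 | T4 15-16 | T5 16-21 | T2 21-26 | T3 26-28 | T5 28-30 | T2 30-31 |
Completion: T1=2  T2=31  T3=28  T4=16  T5=30
Turnaround (C−A): T1=2  T2=26  T3=21  T4=8  T5=22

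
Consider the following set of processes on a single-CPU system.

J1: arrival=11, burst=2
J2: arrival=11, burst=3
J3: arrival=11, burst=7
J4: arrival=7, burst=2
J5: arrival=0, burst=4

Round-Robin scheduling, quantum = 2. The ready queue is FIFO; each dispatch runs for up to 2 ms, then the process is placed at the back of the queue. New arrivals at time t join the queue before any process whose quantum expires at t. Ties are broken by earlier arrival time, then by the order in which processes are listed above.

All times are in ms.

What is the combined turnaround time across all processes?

27

Timeline: | J5 0-4 | idle 4-7 | J4 7-9 | idle 9-11 | J1 11-13 | J2 13-15 | J3 15-17 | J2 17-18 | J3 18-23 |
Completion: J1=13  J2=18  J3=23  J4=9  J5=4
Turnaround (C−A): J1=2  J2=7  J3=12  J4=2  J5=4
Turnaround = completion − arrival: J1=2, J2=7, J3=12, J4=2, J5=4
Total turnaround = 2 + 7 + 12 + 2 + 4 = 27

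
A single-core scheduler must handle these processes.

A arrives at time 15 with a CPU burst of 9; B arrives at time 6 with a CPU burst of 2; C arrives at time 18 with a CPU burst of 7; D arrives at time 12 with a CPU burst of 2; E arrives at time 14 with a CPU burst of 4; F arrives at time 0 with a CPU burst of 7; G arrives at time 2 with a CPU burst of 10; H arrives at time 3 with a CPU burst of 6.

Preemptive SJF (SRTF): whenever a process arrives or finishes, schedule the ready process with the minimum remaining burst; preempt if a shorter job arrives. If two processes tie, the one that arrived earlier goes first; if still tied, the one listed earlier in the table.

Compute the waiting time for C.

Timeline: | F 0-7 | B 7-9 | H 9-12 | D 12-14 | H 14-17 | E 17-21 | C 21-28 | A 28-37 | G 37-47 |
Completion: A=37  B=9  C=28  D=14  E=21  F=7  G=47  H=17
Waiting(C) = turnaround − burst = 10 − 7 = 3

3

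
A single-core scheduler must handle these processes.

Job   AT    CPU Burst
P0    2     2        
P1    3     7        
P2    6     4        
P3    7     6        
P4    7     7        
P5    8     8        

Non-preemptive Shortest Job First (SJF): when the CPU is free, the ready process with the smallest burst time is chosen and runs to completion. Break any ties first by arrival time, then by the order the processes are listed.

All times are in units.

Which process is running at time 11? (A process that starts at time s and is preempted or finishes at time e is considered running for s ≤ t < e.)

Schedule: | idle 0-2 | P0 2-4 | P1 4-11 | P2 11-15 | P3 15-21 | P4 21-28 | P5 28-36 |
Completion: P0=4  P1=11  P2=15  P3=21  P4=28  P5=36

P2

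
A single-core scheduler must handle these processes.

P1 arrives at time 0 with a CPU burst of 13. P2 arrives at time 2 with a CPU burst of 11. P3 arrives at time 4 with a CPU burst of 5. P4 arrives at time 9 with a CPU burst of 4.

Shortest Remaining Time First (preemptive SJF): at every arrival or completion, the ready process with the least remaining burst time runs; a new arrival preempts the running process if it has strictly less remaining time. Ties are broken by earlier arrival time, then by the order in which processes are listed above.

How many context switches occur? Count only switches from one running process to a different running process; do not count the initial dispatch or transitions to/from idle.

Gantt: | P1 0-4 | P3 4-9 | P4 9-13 | P1 13-22 | P2 22-33 |
Completion: P1=22  P2=33  P3=9  P4=13

4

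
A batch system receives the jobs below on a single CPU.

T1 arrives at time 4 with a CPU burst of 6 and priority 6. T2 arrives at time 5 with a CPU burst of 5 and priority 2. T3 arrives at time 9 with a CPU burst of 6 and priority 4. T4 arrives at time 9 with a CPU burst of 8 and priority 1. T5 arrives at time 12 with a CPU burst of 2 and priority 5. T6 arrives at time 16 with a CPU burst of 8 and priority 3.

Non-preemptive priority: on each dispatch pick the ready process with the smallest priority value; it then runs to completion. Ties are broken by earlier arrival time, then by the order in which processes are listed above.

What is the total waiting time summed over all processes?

Gantt: | idle 0-4 | T1 4-10 | T4 10-18 | T2 18-23 | T6 23-31 | T3 31-37 | T5 37-39 |
Completion: T1=10  T2=23  T3=37  T4=18  T5=39  T6=31
Turnaround (C−A): T1=6  T2=18  T3=28  T4=9  T5=27  T6=15
Waiting = turnaround − burst: T1=0, T2=13, T3=22, T4=1, T5=25, T6=7
Total waiting = 0 + 13 + 22 + 1 + 25 + 7 = 68

68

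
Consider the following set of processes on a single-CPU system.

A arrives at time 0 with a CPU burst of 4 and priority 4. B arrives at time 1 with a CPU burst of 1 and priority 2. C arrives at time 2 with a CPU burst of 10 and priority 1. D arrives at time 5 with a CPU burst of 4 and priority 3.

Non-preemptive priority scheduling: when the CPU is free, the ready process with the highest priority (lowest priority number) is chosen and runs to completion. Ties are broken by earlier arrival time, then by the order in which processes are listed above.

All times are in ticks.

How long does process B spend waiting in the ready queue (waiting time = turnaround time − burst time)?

Timeline: | A 0-4 | C 4-14 | B 14-15 | D 15-19 |
Completion: A=4  B=15  C=14  D=19
Turnaround (C−A): A=4  B=14  C=12  D=14
Waiting(B) = turnaround − burst = 14 − 1 = 13

13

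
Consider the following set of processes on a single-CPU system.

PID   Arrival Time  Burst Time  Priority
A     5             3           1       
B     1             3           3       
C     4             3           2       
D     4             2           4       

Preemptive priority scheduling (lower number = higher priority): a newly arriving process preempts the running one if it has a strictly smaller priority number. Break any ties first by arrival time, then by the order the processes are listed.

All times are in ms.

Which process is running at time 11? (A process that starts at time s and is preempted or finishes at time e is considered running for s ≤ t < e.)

Schedule: | idle 0-1 | B 1-4 | C 4-5 | A 5-8 | C 8-10 | D 10-12 |
Completion: A=8  B=4  C=10  D=12

D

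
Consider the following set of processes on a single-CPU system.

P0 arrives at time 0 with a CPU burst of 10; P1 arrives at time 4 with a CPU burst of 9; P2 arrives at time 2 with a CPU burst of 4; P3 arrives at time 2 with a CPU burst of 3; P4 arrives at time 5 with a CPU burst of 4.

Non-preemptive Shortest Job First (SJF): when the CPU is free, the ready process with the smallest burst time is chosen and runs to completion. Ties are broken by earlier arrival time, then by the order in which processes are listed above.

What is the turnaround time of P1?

Gantt: | P0 0-10 | P3 10-13 | P2 13-17 | P4 17-21 | P1 21-30 |
Completion: P0=10  P1=30  P2=17  P3=13  P4=21
Turnaround (C−A): P0=10  P1=26  P2=15  P3=11  P4=16
Turnaround(P1) = completion − arrival = 30 − 4 = 26

26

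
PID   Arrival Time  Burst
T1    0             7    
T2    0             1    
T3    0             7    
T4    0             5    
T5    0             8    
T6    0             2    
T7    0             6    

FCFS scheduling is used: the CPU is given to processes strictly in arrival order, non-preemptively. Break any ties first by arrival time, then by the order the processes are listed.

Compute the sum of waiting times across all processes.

108

Gantt: | T1 0-7 | T2 7-8 | T3 8-15 | T4 15-20 | T5 20-28 | T6 28-30 | T7 30-36 |
Completion: T1=7  T2=8  T3=15  T4=20  T5=28  T6=30  T7=36
Waiting = turnaround − burst: T1=0, T2=7, T3=8, T4=15, T5=20, T6=28, T7=30
Total waiting = 0 + 7 + 8 + 15 + 20 + 28 + 30 = 108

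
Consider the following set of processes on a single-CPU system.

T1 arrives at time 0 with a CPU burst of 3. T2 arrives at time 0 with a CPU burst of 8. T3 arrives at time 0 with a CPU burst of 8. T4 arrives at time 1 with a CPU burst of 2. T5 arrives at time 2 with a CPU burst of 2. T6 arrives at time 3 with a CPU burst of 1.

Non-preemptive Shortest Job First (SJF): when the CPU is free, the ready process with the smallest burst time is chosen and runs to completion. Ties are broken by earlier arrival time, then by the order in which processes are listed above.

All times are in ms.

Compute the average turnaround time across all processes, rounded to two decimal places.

9.17

Gantt: | T1 0-3 | T6 3-4 | T4 4-6 | T5 6-8 | T2 8-16 | T3 16-24 |
Completion: T1=3  T2=16  T3=24  T4=6  T5=8  T6=4
Turnaround (C−A): T1=3  T2=16  T3=24  T4=5  T5=6  T6=1
Turnaround times: T1=3, T2=16, T3=24, T4=5, T5=6, T6=1
Average turnaround = (3+16+24+5+6+1) / 6 = 55/6 = 9.17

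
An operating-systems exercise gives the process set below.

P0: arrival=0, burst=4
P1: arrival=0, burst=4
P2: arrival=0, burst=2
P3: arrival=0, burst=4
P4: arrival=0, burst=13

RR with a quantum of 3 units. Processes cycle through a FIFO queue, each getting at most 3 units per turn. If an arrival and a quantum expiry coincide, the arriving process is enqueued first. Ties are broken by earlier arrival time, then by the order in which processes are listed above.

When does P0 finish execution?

Schedule: | P0 0-3 | P1 3-6 | P2 6-8 | P3 8-11 | P4 11-14 | P0 14-15 | P1 15-16 | P3 16-17 | P4 17-27 |
Completion: P0=15  P1=16  P2=8  P3=17  P4=27
Turnaround (C−A): P0=15  P1=16  P2=8  P3=17  P4=27

15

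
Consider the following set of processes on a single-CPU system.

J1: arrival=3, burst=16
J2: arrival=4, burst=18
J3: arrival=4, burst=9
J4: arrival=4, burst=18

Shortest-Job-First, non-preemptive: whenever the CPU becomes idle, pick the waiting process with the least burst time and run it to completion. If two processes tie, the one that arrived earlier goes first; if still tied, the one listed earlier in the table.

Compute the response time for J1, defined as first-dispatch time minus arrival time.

Gantt: | idle 0-3 | J1 3-19 | J3 19-28 | J2 28-46 | J4 46-64 |
Completion: J1=19  J2=46  J3=28  J4=64
Response(J1) = first start − arrival = 3 − 3 = 0

0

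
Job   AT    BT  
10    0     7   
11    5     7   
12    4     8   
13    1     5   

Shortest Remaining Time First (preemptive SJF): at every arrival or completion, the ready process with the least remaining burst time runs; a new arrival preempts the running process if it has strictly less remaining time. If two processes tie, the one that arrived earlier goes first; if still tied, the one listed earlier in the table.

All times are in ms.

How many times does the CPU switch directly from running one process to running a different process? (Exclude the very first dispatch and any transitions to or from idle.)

Timeline: | 10 0-1 | 13 1-6 | 10 6-12 | 11 12-19 | 12 19-27 |
Completion: 10=12  11=19  12=27  13=6

4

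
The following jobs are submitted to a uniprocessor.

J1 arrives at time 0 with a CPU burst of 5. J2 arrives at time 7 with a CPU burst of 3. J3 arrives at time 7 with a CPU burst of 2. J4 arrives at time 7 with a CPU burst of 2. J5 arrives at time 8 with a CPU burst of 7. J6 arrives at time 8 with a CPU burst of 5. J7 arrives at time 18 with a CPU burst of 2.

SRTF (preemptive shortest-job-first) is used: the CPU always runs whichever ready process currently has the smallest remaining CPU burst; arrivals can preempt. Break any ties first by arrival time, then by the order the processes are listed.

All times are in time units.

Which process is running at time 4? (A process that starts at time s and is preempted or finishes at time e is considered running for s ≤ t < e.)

J1

Timeline: | J1 0-5 | idle 5-7 | J3 7-9 | J4 9-11 | J2 11-14 | J6 14-19 | J7 19-21 | J5 21-28 |
Completion: J1=5  J2=14  J3=9  J4=11  J5=28  J6=19  J7=21
Turnaround (C−A): J1=5  J2=7  J3=2  J4=4  J5=20  J6=11  J7=3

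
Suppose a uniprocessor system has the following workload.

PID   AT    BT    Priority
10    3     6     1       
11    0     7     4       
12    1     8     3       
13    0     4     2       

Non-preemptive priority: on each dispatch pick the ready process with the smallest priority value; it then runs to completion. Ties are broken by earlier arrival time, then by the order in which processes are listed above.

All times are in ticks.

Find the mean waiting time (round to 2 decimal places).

7.00

Gantt: | 13 0-4 | 10 4-10 | 12 10-18 | 11 18-25 |
Completion: 10=10  11=25  12=18  13=4
Turnaround (C−A): 10=7  11=25  12=17  13=4
Waiting times: 10=1, 11=18, 12=9, 13=0
Average waiting = (1+18+9+0) / 4 = 28/4 = 7.00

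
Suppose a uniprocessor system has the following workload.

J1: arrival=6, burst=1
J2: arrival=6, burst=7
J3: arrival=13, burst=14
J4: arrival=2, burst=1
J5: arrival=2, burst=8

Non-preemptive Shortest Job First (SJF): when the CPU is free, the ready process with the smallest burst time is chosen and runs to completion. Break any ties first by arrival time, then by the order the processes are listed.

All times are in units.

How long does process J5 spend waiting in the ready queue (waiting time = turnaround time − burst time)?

Gantt: | idle 0-2 | J4 2-3 | J5 3-11 | J1 11-12 | J2 12-19 | J3 19-33 |
Completion: J1=12  J2=19  J3=33  J4=3  J5=11
Turnaround (C−A): J1=6  J2=13  J3=20  J4=1  J5=9
Waiting(J5) = turnaround − burst = 9 − 8 = 1

1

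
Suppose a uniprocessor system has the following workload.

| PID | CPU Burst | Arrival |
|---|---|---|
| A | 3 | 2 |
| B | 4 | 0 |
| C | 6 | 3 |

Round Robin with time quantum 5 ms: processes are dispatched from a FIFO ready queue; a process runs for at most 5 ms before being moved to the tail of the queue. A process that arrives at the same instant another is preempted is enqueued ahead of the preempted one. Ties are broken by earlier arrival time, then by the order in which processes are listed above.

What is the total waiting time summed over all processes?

6

Gantt: | B 0-4 | A 4-7 | C 7-13 |
Completion: A=7  B=4  C=13
Turnaround (C−A): A=5  B=4  C=10
Waiting = turnaround − burst: A=2, B=0, C=4
Total waiting = 2 + 0 + 4 = 6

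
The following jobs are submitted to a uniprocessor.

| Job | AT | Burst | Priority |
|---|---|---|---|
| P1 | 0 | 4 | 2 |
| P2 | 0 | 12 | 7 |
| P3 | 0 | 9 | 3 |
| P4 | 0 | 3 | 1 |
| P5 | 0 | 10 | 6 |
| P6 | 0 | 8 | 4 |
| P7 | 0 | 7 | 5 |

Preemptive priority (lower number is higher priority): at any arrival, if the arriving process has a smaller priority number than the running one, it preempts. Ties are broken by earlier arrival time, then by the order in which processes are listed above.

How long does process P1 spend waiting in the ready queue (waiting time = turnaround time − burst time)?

Timeline: | P4 0-3 | P1 3-7 | P3 7-16 | P6 16-24 | P7 24-31 | P5 31-41 | P2 41-53 |
Completion: P1=7  P2=53  P3=16  P4=3  P5=41  P6=24  P7=31
Turnaround (C−A): P1=7  P2=53  P3=16  P4=3  P5=41  P6=24  P7=31
Waiting(P1) = turnaround − burst = 7 − 4 = 3

3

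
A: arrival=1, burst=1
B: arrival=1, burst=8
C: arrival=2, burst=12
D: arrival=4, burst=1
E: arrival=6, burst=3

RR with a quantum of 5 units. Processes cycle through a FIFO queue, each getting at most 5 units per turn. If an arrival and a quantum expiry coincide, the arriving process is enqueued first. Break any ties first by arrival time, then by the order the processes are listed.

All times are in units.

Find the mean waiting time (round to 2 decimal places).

7.40

Gantt: | idle 0-1 | A 1-2 | B 2-7 | C 7-12 | D 12-13 | E 13-16 | B 16-19 | C 19-26 |
Completion: A=2  B=19  C=26  D=13  E=16
Turnaround (C−A): A=1  B=18  C=24  D=9  E=10
Waiting times: A=0, B=10, C=12, D=8, E=7
Average waiting = (0+10+12+8+7) / 5 = 37/5 = 7.40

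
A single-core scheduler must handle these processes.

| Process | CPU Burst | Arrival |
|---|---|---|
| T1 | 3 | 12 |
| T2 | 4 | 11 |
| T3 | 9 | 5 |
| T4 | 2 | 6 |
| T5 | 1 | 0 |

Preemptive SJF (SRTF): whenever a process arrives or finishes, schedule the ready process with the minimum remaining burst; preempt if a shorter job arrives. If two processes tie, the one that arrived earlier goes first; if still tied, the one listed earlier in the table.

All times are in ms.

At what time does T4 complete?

8

Timeline: | T5 0-1 | idle 1-5 | T3 5-6 | T4 6-8 | T3 8-11 | T2 11-15 | T1 15-18 | T3 18-23 |
Completion: T1=18  T2=15  T3=23  T4=8  T5=1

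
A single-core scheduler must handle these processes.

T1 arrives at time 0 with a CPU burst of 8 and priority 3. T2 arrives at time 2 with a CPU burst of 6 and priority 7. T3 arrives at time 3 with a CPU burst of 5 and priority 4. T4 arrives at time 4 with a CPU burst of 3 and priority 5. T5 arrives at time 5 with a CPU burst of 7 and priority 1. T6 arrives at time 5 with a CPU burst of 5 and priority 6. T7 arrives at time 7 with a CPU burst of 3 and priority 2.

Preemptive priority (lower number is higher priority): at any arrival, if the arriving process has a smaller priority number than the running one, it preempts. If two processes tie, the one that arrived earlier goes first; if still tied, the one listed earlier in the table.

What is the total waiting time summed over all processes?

99

Timeline: | T1 0-5 | T5 5-12 | T7 12-15 | T1 15-18 | T3 18-23 | T4 23-26 | T6 26-31 | T2 31-37 |
Completion: T1=18  T2=37  T3=23  T4=26  T5=12  T6=31  T7=15
Waiting = turnaround − burst: T1=10, T2=29, T3=15, T4=19, T5=0, T6=21, T7=5
Total waiting = 10 + 29 + 15 + 19 + 0 + 21 + 5 = 99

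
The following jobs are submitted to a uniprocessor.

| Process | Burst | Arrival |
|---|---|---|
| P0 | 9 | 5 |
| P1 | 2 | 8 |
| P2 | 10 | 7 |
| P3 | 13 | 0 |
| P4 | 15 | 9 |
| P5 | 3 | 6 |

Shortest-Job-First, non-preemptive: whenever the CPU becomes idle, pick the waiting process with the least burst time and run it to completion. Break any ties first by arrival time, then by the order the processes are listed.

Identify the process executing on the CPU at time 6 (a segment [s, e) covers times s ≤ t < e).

P3

Gantt: | P3 0-13 | P1 13-15 | P5 15-18 | P0 18-27 | P2 27-37 | P4 37-52 |
Completion: P0=27  P1=15  P2=37  P3=13  P4=52  P5=18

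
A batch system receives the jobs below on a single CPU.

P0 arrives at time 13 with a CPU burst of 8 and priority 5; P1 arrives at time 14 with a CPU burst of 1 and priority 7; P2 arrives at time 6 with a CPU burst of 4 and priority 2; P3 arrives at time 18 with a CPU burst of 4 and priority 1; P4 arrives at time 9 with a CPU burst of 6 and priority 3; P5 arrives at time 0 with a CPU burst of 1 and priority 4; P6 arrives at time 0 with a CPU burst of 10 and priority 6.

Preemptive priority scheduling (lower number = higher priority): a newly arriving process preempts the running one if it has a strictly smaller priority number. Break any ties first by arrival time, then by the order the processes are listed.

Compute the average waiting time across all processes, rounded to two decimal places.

Timeline: | P5 0-1 | P6 1-6 | P2 6-10 | P4 10-16 | P0 16-18 | P3 18-22 | P0 22-28 | P6 28-33 | P1 33-34 |
Completion: P0=28  P1=34  P2=10  P3=22  P4=16  P5=1  P6=33
Turnaround (C−A): P0=15  P1=20  P2=4  P3=4  P4=7  P5=1  P6=33
Waiting times: P0=7, P1=19, P2=0, P3=0, P4=1, P5=0, P6=23
Average waiting = (7+19+0+0+1+0+23) / 7 = 50/7 = 7.14

7.14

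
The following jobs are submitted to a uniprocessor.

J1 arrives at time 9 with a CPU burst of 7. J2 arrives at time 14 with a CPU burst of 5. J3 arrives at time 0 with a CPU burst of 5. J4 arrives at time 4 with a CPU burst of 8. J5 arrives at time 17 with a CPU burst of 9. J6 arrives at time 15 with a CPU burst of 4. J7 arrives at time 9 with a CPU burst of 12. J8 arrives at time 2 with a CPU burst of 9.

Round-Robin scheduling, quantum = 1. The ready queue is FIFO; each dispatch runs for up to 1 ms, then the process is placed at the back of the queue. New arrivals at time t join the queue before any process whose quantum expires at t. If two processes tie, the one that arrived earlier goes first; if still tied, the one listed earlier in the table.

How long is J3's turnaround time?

Gantt: | J3 0-2 | J8 2-3 | J3 3-4 | J8 4-5 | J4 5-6 | J3 6-7 | J8 7-8 | J4 8-9 | J3 9-10 | J8 10-11 | J1 11-12 | J7 12-13 | J4 13-14 | J8 14-15 | J1 15-16 | J7 16-17 | J2 17-18 | J4 18-19 | J6 19-20 | J8 20-21 | J1 21-22 | J5 22-23 | J7 23-24 | J2 24-25 | J4 25-26 | J6 26-27 | J8 27-28 | J1 28-29 | J5 29-30 | J7 30-31 | J2 31-32 | J4 32-33 | J6 33-34 | J8 34-35 | J1 35-36 | J5 36-37 | J7 37-38 | J2 38-39 | J4 39-40 | J6 40-41 | J8 41-42 | J1 42-43 | J5 43-44 | J7 44-45 | J2 45-46 | J4 46-47 | J1 47-48 | J5 48-49 | J7 49-50 | J5 50-51 | J7 51-52 | J5 52-53 | J7 53-54 | J5 54-55 | J7 55-56 | J5 56-57 | J7 57-59 |
Completion: J1=48  J2=46  J3=10  J4=47  J5=57  J6=41  J7=59  J8=42
Turnaround(J3) = completion − arrival = 10 − 0 = 10

10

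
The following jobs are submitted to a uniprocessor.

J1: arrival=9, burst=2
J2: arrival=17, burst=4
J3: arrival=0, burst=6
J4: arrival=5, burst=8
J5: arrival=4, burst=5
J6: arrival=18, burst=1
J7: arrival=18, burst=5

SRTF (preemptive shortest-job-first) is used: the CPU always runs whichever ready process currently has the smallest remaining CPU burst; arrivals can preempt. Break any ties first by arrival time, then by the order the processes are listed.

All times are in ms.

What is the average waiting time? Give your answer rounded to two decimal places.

3.71

Schedule: | J3 0-6 | J5 6-11 | J1 11-13 | J4 13-18 | J6 18-19 | J4 19-22 | J2 22-26 | J7 26-31 |
Completion: J1=13  J2=26  J3=6  J4=22  J5=11  J6=19  J7=31
Turnaround (C−A): J1=4  J2=9  J3=6  J4=17  J5=7  J6=1  J7=13
Waiting times: J1=2, J2=5, J3=0, J4=9, J5=2, J6=0, J7=8
Average waiting = (2+5+0+9+2+0+8) / 7 = 26/7 = 3.71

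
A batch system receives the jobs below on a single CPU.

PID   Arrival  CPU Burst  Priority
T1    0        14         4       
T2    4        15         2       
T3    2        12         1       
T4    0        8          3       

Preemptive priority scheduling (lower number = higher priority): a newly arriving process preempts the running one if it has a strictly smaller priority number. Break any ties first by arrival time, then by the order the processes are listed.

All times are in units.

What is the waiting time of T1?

35

Schedule: | T4 0-2 | T3 2-14 | T2 14-29 | T4 29-35 | T1 35-49 |
Completion: T1=49  T2=29  T3=14  T4=35
Waiting(T1) = turnaround − burst = 49 − 14 = 35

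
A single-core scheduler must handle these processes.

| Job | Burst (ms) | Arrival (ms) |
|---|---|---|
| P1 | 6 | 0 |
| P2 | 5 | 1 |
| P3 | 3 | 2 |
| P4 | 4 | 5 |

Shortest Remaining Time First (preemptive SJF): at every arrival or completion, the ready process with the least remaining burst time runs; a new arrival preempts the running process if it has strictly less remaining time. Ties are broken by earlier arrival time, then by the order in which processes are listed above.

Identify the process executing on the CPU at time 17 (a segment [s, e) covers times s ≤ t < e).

P2

Gantt: | P1 0-2 | P3 2-5 | P1 5-9 | P4 9-13 | P2 13-18 |
Completion: P1=9  P2=18  P3=5  P4=13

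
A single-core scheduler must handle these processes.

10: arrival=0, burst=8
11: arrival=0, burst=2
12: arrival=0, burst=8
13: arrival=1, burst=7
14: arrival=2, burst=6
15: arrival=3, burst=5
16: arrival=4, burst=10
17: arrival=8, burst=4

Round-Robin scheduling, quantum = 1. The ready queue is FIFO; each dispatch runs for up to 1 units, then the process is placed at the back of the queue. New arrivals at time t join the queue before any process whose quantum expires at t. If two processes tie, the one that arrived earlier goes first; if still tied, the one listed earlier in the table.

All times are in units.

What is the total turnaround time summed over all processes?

286

Schedule: | 10 0-1 | 11 1-2 | 12 2-3 | 13 3-4 | 10 4-5 | 14 5-6 | 11 6-7 | 15 7-8 | 12 8-9 | 16 9-10 | 13 10-11 | 10 11-12 | 14 12-13 | 17 13-14 | 15 14-15 | 12 15-16 | 16 16-17 | 13 17-18 | 10 18-19 | 14 19-20 | 17 20-21 | 15 21-22 | 12 22-23 | 16 23-24 | 13 24-25 | 10 25-26 | 14 26-27 | 17 27-28 | 15 28-29 | 12 29-30 | 16 30-31 | 13 31-32 | 10 32-33 | 14 33-34 | 17 34-35 | 15 35-36 | 12 36-37 | 16 37-38 | 13 38-39 | 10 39-40 | 14 40-41 | 12 41-42 | 16 42-43 | 13 43-44 | 10 44-45 | 12 45-46 | 16 46-50 |
Completion: 10=45  11=7  12=46  13=44  14=41  15=36  16=50  17=35
Turnaround (C−A): 10=45  11=7  12=46  13=43  14=39  15=33  16=46  17=27
Turnaround = completion − arrival: 10=45, 11=7, 12=46, 13=43, 14=39, 15=33, 16=46, 17=27
Total turnaround = 45 + 7 + 46 + 43 + 39 + 33 + 46 + 27 = 286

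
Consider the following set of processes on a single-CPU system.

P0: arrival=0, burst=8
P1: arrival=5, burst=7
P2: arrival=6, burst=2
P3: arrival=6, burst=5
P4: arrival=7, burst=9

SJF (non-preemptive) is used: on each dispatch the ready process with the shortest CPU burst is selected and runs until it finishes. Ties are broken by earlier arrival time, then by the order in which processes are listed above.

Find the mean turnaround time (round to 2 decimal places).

12.40

Schedule: | P0 0-8 | P2 8-10 | P3 10-15 | P1 15-22 | P4 22-31 |
Completion: P0=8  P1=22  P2=10  P3=15  P4=31
Turnaround times: P0=8, P1=17, P2=4, P3=9, P4=24
Average turnaround = (8+17+4+9+24) / 5 = 62/5 = 12.40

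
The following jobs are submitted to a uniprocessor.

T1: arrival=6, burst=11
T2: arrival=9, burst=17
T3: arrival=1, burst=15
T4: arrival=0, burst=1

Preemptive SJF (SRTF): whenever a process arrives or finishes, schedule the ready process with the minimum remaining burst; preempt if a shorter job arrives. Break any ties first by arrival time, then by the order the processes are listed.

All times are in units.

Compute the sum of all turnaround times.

72

Schedule: | T4 0-1 | T3 1-16 | T1 16-27 | T2 27-44 |
Completion: T1=27  T2=44  T3=16  T4=1
Turnaround (C−A): T1=21  T2=35  T3=15  T4=1
Turnaround = completion − arrival: T1=21, T2=35, T3=15, T4=1
Total turnaround = 21 + 35 + 15 + 1 = 72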